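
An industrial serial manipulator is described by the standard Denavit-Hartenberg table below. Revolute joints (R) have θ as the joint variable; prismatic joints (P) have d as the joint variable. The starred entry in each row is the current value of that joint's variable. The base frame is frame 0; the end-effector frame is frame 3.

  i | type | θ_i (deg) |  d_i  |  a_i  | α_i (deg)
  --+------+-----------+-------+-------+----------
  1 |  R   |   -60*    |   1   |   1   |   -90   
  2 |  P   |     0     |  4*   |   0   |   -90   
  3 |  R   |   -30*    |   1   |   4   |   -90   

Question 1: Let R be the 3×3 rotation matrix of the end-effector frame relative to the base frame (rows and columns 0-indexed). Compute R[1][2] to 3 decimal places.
-0.866

End-effector z-axis (col 2 of R) = (-0.5000,-0.8660,-0.0000)
R[1][2] = -0.8660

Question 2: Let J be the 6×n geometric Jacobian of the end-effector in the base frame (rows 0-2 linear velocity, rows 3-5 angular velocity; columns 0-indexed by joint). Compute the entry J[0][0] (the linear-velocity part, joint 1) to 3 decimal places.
axis z_0 = ẑ; lever o_n−o_0 = (7.4282,-0.8660,0.0000)
cross product → J_v[:, 0] = (0.8660,7.4282,-0.0000)
J_ω[:, 0] = z_0
entry J[0][0] = 0.8660

0.866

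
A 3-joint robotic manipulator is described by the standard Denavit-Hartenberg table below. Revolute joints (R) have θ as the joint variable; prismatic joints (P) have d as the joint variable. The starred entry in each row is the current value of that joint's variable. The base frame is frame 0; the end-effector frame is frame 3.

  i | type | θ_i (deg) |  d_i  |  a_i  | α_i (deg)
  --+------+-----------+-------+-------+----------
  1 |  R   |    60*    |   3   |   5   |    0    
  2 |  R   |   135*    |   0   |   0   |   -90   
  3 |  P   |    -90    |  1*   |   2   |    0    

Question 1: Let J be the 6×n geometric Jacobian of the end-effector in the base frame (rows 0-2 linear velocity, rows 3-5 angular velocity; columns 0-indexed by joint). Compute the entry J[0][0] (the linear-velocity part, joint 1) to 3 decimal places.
axis z_0 = ẑ; lever o_n−o_0 = (2.7588,3.3642,5.0000)
cross product → J_v[:, 0] = (-3.3642,2.7588,0.0000)
J_ω[:, 0] = z_0
entry J[0][0] = -3.3642

-3.364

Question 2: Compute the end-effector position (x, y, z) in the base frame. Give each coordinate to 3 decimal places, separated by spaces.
2.759 3.364 5.000

after link 1: o_1 = (2.5000, 4.3301, 3.0000)
after link 2: o_2 = (2.5000, 4.3301, 3.0000)
after link 3: o_3 = (2.7588, 3.3642, 5.0000)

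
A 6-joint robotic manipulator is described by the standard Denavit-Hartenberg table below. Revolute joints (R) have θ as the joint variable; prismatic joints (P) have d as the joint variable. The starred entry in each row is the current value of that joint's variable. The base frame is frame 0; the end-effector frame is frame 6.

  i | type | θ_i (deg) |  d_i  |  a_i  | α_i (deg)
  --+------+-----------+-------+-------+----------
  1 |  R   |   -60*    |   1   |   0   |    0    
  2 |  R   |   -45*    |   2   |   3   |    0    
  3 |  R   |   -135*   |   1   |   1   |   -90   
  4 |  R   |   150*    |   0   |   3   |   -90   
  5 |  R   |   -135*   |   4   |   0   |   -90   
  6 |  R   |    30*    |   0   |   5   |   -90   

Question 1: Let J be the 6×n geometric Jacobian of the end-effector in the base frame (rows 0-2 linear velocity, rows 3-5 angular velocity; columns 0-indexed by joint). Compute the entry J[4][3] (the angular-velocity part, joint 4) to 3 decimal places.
-0.500

axis z_3 = (-0.8660,-0.5000,0.0000); lever o_n−o_3 = (-2.3034,-2.1341,1.3300)
cross product → J_v[:, 3] = (-0.6650,1.1518,0.6964)
J_ω[:, 3] = z_3
entry J[4][3] = -0.5000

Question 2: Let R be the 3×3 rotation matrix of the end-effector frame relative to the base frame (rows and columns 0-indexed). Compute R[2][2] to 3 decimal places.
End-effector z-axis (col 2 of R) = (0.2428,0.2866,-0.9268)
R[2][2] = -0.9268

-0.927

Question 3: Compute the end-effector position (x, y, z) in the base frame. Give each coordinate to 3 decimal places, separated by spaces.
after link 1: o_1 = (0.0000, 0.0000, 1.0000)
after link 2: o_2 = (-0.7765, -2.8978, 3.0000)
after link 3: o_3 = (-1.2765, -2.0318, 4.0000)
after link 4: o_4 = (0.0226, -4.2818, 2.5000)
after link 5: o_5 = (1.0226, -6.0138, 5.9641)
after link 6: o_6 = (-3.5799, -4.1658, 5.3300)

-3.580 -4.166 5.330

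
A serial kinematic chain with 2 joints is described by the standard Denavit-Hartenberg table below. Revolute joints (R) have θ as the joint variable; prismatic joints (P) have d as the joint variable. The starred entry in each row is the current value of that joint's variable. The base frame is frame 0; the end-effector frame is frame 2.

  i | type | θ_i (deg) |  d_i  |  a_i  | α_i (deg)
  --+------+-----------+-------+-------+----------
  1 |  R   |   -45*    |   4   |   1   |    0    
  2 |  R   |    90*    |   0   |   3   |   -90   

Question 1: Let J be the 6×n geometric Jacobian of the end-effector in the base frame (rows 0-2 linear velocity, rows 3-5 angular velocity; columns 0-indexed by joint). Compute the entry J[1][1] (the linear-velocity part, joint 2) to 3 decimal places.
axis z_1 = (0.0000,0.0000,1.0000); lever o_n−o_1 = (2.1213,2.1213,0.0000)
cross product → J_v[:, 1] = (-2.1213,2.1213,0.0000)
J_ω[:, 1] = z_1
entry J[1][1] = 2.1213

2.121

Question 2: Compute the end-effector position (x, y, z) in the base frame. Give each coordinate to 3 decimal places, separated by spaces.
2.828 1.414 4.000

after link 1: o_1 = (0.7071, -0.7071, 4.0000)
after link 2: o_2 = (2.8284, 1.4142, 4.0000)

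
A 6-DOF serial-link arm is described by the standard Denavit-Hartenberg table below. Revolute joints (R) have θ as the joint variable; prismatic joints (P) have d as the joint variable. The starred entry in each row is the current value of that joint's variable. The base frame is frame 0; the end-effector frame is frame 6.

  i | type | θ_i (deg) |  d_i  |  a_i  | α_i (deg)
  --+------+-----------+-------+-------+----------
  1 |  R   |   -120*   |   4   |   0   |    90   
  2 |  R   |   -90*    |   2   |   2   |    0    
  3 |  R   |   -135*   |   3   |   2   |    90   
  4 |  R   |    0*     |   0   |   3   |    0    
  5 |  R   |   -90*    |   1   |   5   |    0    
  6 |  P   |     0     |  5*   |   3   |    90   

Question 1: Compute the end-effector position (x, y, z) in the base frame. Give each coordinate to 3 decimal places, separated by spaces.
after link 1: o_1 = (0.0000, 0.0000, 4.0000)
after link 2: o_2 = (-1.7321, 1.0000, 2.0000)
after link 3: o_3 = (-3.6230, 3.7247, 3.4142)
after link 4: o_4 = (-2.5624, 5.5619, 5.5355)
after link 5: o_5 = (1.4142, 2.4495, 6.2426)
after link 6: o_6 = (2.2445, -2.1124, 9.7782)

2.245 -2.112 9.778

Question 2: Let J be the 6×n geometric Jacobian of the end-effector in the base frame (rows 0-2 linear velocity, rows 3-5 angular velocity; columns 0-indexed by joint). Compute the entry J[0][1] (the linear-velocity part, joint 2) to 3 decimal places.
axis z_1 = (-0.8660,0.5000,0.0000); lever o_n−o_1 = (2.2445,-2.1124,5.7782)
cross product → J_v[:, 1] = (2.8891,5.0040,0.7071)
J_ω[:, 1] = z_1
entry J[0][1] = 2.8891

2.889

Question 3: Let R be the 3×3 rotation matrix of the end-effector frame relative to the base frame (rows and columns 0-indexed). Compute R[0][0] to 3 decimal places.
End-effector x-axis (col 0 of R) = (0.8660,-0.5000,0.0000)
R[0][0] = 0.8660

0.866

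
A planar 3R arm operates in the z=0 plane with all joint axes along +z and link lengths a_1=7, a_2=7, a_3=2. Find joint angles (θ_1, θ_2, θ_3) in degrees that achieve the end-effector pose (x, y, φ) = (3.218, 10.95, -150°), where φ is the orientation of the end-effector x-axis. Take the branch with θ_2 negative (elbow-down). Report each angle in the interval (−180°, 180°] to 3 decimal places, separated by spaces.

89.995 -44.993 164.997

wrist centre = target − a_3·(cos φ, sin φ) = (4.9501, 11.9500)
cos θ_2 = (167.3055−7²−7²)/(2·7·7) = 0.7072; θ_2 = -44.9925° (elbow-down)
β = atan2(11.9500,4.9501) = 67.4992°; ψ = atan2(-4.9491,11.9504) = -22.4963°
θ_1 = β − ψ = 89.9954°
θ_3 = φ − θ_1 − θ_2 = 164.9971° (wrapped to (-180°,180°])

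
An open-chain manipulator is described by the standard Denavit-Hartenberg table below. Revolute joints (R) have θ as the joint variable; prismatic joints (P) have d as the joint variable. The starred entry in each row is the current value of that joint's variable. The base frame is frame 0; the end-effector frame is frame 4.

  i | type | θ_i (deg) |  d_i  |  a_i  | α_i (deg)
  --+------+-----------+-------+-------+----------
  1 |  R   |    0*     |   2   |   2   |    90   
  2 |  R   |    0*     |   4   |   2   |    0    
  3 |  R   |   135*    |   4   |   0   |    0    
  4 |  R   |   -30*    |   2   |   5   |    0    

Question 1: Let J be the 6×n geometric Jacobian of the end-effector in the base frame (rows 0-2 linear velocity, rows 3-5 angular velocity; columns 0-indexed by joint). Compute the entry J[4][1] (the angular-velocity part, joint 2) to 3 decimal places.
axis z_1 = (0.0000,-1.0000,0.0000); lever o_n−o_1 = (0.7059,-10.0000,4.8296)
cross product → J_v[:, 1] = (-4.8296,0.0000,0.7059)
J_ω[:, 1] = z_1
entry J[4][1] = -1.0000

-1.000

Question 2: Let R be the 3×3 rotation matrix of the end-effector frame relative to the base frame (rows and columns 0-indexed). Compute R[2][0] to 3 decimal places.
End-effector x-axis (col 0 of R) = (-0.2588,0.0000,0.9659)
R[2][0] = 0.9659

0.966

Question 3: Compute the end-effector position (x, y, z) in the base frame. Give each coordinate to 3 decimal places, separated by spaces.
after link 1: o_1 = (2.0000, 0.0000, 2.0000)
after link 2: o_2 = (4.0000, -4.0000, 2.0000)
after link 3: o_3 = (4.0000, -8.0000, 2.0000)
after link 4: o_4 = (2.7059, -10.0000, 6.8296)

2.706 -10.000 6.830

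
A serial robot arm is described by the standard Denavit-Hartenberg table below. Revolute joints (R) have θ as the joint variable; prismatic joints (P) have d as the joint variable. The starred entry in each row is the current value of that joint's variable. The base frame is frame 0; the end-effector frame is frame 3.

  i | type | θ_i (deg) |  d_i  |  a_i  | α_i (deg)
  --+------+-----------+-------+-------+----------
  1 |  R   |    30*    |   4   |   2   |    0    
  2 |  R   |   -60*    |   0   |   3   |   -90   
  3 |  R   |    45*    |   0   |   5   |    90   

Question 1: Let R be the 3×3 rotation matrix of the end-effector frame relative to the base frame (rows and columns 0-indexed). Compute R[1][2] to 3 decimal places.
-0.354

End-effector z-axis (col 2 of R) = (0.6124,-0.3536,0.7071)
R[1][2] = -0.3536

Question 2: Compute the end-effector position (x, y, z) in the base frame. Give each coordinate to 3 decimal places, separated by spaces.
7.392 -2.268 0.464

after link 1: o_1 = (1.7321, 1.0000, 4.0000)
after link 2: o_2 = (4.3301, -0.5000, 4.0000)
after link 3: o_3 = (7.3920, -2.2678, 0.4645)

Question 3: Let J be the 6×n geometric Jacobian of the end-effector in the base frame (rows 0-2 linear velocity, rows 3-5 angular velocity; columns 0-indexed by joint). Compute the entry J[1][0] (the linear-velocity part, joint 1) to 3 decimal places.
7.392

axis z_0 = ẑ; lever o_n−o_0 = (7.3920,-2.2678,0.4645)
cross product → J_v[:, 0] = (2.2678,7.3920,-0.0000)
J_ω[:, 0] = z_0
entry J[1][0] = 7.3920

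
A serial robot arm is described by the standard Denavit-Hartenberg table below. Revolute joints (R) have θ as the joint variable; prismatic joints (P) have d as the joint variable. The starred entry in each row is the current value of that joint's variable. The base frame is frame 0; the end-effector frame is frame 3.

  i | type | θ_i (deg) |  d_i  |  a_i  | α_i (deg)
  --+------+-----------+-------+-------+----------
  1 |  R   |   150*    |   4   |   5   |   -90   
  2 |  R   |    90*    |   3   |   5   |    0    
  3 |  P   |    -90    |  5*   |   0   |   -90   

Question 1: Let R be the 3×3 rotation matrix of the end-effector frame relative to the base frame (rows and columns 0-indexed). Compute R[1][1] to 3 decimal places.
0.866

End-effector y-axis (col 1 of R) = (0.5000,0.8660,-0.0000)
R[1][1] = 0.8660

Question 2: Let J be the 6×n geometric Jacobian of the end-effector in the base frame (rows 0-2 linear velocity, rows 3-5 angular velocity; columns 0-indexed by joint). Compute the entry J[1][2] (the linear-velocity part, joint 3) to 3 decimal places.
-0.866

prismatic axis z_2 = (-0.5000,-0.8660,0.0000)
J_v[:, 2] = z_2; J_ω[:, 2] = (0,0,0)
entry J[1][2] = -0.8660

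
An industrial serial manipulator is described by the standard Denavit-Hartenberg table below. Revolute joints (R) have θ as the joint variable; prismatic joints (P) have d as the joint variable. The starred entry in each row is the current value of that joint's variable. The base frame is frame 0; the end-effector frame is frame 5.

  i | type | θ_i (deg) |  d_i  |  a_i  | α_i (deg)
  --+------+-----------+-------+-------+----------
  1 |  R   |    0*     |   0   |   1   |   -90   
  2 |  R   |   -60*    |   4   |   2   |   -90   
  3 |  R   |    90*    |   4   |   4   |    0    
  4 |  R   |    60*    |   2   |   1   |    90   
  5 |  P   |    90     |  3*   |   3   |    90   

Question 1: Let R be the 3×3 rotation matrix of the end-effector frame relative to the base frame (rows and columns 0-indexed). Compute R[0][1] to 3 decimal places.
0.250

End-effector y-axis (col 1 of R) = (0.2500,-0.8660,0.4330)
R[0][1] = 0.2500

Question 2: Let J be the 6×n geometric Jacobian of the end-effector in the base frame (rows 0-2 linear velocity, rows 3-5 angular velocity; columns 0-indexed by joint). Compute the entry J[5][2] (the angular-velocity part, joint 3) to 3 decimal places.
axis z_2 = (0.8660,0.0000,-0.5000); lever o_n−o_2 = (8.1112,-7.0981,-3.9510)
cross product → J_v[:, 2] = (-3.5490,-0.6340,-6.1471)
J_ω[:, 2] = z_2
entry J[5][2] = -0.5000

-0.500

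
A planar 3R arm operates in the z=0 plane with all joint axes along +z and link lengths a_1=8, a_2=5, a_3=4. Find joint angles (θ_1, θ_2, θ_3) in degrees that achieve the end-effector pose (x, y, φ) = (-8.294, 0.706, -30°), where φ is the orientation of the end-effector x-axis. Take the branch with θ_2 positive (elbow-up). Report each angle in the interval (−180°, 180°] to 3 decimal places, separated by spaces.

wrist centre = target − a_3·(cos φ, sin φ) = (-11.7581, 2.7060)
cos θ_2 = (145.5754−8²−5²)/(2·8·5) = 0.7072; θ_2 = 44.9931° (elbow-up)
β = atan2(2.7060,-11.7581) = 167.0397°; ψ = atan2(3.5351,11.5360) = 17.0373°
θ_1 = β − ψ = 150.0024°
θ_3 = φ − θ_1 − θ_2 = 135.0046° (wrapped to (-180°,180°])

150.002 44.993 135.005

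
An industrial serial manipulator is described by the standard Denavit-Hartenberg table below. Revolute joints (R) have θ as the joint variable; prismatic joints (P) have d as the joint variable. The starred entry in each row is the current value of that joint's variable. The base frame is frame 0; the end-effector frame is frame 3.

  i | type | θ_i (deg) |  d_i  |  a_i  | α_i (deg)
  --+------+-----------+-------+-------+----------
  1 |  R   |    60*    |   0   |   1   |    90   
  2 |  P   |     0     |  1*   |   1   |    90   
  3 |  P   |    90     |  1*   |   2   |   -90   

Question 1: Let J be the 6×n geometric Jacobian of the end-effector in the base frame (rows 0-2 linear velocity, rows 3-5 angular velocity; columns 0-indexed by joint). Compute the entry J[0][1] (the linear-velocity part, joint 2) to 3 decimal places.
prismatic axis z_1 = (0.8660,-0.5000,0.0000)
J_v[:, 1] = z_1; J_ω[:, 1] = (0,0,0)
entry J[0][1] = 0.8660

0.866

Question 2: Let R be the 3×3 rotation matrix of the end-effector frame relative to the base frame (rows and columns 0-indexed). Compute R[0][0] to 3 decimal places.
0.866

End-effector x-axis (col 0 of R) = (0.8660,-0.5000,0.0000)
R[0][0] = 0.8660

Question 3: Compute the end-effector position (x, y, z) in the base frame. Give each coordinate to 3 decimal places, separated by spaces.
3.598 0.232 -1.000

after link 1: o_1 = (0.5000, 0.8660, 0.0000)
after link 2: o_2 = (1.8660, 1.2321, 0.0000)
after link 3: o_3 = (3.5981, 0.2321, -1.0000)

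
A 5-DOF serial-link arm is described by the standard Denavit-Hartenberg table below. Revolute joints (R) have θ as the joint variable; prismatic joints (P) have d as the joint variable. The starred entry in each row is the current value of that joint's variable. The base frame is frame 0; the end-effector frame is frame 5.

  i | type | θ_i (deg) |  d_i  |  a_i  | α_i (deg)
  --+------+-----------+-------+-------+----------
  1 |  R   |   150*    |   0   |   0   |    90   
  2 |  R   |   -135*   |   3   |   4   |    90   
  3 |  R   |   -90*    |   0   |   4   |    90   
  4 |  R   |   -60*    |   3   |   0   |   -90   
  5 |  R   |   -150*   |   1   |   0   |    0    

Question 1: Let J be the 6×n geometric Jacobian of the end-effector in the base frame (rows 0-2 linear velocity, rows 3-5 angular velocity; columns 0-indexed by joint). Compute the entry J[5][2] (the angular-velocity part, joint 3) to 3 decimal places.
axis z_2 = (0.6124,-0.3536,0.7071); lever o_n−o_2 = (-3.9639,-3.3302,2.4749)
cross product → J_v[:, 2] = (1.4798,-4.3185,-3.4408)
J_ω[:, 2] = z_2
entry J[5][2] = 0.7071

0.707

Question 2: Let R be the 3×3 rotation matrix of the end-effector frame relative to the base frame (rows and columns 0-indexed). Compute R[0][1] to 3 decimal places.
-0.920

End-effector y-axis (col 1 of R) = (-0.9205,0.2428,0.3062)
R[0][1] = -0.9205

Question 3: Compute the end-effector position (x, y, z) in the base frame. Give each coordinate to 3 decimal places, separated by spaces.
-0.014 -2.146 -0.354

after link 1: o_1 = (0.0000, 0.0000, 0.0000)
after link 2: o_2 = (3.9495, 1.1839, -2.8284)
after link 3: o_3 = (1.9495, -2.2802, -2.8284)
after link 4: o_4 = (0.1124, -1.2196, -0.7071)
after link 5: o_5 = (-0.0145, -2.1464, -0.3536)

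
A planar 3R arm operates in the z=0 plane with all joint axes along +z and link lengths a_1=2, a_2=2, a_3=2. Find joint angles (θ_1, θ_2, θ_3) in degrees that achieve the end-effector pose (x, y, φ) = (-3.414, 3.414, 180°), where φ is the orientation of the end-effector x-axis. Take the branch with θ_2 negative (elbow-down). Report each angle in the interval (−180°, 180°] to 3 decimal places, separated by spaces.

wrist centre = target − a_3·(cos φ, sin φ) = (-1.4140, 3.4140)
cos θ_2 = (13.6548−2²−2²)/(2·2·2) = 0.7068; θ_2 = -45.0209° (elbow-down)
β = atan2(3.4140,-1.4140) = 112.4982°; ψ = atan2(-1.4147,3.4137) = -22.5104°
θ_1 = β − ψ = 135.0086°
θ_3 = φ − θ_1 − θ_2 = 90.0122° (wrapped to (-180°,180°])

135.009 -45.021 90.012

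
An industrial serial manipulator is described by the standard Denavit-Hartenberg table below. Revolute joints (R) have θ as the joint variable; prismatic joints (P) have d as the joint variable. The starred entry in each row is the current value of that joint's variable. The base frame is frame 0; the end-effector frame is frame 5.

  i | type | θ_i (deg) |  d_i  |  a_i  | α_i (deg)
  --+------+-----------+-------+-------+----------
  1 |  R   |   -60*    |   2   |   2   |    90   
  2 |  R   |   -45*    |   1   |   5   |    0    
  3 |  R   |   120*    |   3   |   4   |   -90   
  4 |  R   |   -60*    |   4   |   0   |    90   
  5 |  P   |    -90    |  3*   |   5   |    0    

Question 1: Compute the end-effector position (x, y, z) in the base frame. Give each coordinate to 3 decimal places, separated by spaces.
after link 1: o_1 = (1.0000, -1.7321, 2.0000)
after link 2: o_2 = (1.9017, -5.2939, -1.5355)
after link 3: o_3 = (-0.1787, -7.6905, 2.3282)
after link 4: o_4 = (-2.1105, -4.3444, 3.3634)
after link 5: o_5 = (-1.3310, -8.6947, -0.4402)

-1.331 -8.695 -0.440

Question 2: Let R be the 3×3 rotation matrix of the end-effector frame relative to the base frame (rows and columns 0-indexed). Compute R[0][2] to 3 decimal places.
-0.545

End-effector z-axis (col 2 of R) = (-0.5451,-0.0559,-0.8365)
R[0][2] = -0.5451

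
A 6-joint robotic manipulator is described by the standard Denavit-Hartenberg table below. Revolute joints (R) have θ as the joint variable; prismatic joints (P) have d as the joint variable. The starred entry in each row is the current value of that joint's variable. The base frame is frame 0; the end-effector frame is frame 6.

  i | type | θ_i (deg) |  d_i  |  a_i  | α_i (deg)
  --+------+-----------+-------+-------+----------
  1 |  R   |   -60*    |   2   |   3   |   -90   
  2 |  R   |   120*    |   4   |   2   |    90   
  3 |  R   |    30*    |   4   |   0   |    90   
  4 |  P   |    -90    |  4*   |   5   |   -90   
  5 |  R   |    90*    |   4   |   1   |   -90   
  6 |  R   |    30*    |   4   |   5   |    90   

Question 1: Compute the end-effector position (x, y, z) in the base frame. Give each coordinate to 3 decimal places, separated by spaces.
7.252 -0.757 -1.781

after link 1: o_1 = (1.5000, -2.5981, 2.0000)
after link 2: o_2 = (4.4641, 0.2679, 0.2679)
after link 3: o_3 = (6.1962, -2.7321, -1.7321)
after link 4: o_4 = (0.5311, 0.1519, -0.9641)
after link 5: o_5 = (2.2721, 2.8684, -3.5311)
after link 6: o_6 = (7.2518, -0.7566, -1.7811)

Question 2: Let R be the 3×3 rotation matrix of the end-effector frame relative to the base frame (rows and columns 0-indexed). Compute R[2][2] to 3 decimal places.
End-effector z-axis (col 2 of R) = (0.6250,0.6495,-0.4330)
R[2][2] = -0.4330

-0.433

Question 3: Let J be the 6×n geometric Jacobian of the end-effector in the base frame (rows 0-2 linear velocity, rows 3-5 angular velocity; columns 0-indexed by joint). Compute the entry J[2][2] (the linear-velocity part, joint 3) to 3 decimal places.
axis z_2 = (0.4330,-0.7500,-0.5000); lever o_n−o_2 = (2.7877,-1.0245,-2.0490)
cross product → J_v[:, 2] = (1.0245,-0.5066,1.6471)
J_ω[:, 2] = z_2
entry J[2][2] = 1.6471

1.647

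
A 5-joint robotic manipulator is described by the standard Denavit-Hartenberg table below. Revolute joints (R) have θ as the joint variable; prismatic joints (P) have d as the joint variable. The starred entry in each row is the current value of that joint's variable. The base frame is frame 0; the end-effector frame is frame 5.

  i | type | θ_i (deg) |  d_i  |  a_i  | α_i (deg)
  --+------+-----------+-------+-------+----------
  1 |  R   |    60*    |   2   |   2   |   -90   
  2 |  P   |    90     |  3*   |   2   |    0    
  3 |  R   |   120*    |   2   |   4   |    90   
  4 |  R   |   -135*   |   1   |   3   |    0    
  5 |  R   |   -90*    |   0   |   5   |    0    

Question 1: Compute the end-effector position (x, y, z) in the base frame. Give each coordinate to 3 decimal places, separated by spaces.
-4.087 5.749 -1.694

after link 1: o_1 = (1.0000, 1.7321, 2.0000)
after link 2: o_2 = (-1.5981, 3.2321, 0.0000)
after link 3: o_3 = (-5.0622, 1.2321, 2.0000)
after link 4: o_4 = (-2.5565, 1.3294, 0.0733)
after link 5: o_5 = (-4.0874, 5.7488, -1.6945)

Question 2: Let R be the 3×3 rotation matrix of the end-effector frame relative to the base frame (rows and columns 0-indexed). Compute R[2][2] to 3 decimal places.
End-effector z-axis (col 2 of R) = (-0.2500,-0.4330,-0.8660)
R[2][2] = -0.8660

-0.866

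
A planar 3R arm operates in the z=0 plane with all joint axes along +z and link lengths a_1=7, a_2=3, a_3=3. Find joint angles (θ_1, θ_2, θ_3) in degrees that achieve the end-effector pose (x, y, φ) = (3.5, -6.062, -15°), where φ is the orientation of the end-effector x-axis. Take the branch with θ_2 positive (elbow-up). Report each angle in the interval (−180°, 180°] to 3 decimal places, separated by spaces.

wrist centre = target − a_3·(cos φ, sin φ) = (0.6022, -5.2855)
cos θ_2 = (28.2996−7²−3²)/(2·7·3) = -0.7072; θ_2 = 135.0036° (elbow-up)
β = atan2(-5.2855,0.6022) = -83.4999°; ψ = atan2(2.1212,4.8785) = 23.4993°
θ_1 = β − ψ = -106.9992°
θ_3 = φ − θ_1 − θ_2 = -43.0044° (wrapped to (-180°,180°])

-106.999 135.004 -43.004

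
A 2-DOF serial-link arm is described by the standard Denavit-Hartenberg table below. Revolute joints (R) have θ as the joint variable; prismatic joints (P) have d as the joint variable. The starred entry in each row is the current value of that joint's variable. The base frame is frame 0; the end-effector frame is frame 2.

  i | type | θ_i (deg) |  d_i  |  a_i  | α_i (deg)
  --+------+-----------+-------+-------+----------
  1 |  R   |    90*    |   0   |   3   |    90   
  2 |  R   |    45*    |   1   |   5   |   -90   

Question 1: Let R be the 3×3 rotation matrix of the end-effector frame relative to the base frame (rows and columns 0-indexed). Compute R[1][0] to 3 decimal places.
End-effector x-axis (col 0 of R) = (0.0000,0.7071,0.7071)
R[1][0] = 0.7071

0.707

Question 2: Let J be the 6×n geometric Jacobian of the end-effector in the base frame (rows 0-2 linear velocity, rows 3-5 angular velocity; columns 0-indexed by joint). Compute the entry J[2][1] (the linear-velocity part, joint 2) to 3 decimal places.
axis z_1 = (1.0000,-0.0000,0.0000); lever o_n−o_1 = (1.0000,3.5355,3.5355)
cross product → J_v[:, 1] = (-0.0000,-3.5355,3.5355)
J_ω[:, 1] = z_1
entry J[2][1] = 3.5355

3.536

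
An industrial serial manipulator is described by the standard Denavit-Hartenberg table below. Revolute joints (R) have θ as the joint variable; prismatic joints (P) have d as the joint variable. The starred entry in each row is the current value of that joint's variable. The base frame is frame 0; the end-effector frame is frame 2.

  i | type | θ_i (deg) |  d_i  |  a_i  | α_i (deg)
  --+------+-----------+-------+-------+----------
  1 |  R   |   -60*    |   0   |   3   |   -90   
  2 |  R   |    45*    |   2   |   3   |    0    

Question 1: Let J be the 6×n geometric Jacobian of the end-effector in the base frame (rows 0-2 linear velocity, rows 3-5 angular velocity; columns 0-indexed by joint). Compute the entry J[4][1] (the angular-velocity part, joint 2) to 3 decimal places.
axis z_1 = (0.8660,0.5000,0.0000); lever o_n−o_1 = (2.7927,-0.8371,-2.1213)
cross product → J_v[:, 1] = (-1.0607,1.8371,-2.1213)
J_ω[:, 1] = z_1
entry J[4][1] = 0.5000

0.500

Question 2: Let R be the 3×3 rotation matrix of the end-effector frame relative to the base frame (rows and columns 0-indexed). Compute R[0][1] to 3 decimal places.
-0.354

End-effector y-axis (col 1 of R) = (-0.3536,0.6124,-0.7071)
R[0][1] = -0.3536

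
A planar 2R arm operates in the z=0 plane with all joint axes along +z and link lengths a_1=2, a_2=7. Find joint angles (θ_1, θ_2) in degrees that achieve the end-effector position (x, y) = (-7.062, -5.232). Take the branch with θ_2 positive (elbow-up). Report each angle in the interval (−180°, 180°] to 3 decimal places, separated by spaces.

-166.943 30.012

cos θ_2 = (77.2457−2²−7²)/(2·2·7) = 0.8659; θ_2 = 30.0125° (elbow-up)
β = atan2(-5.2320,-7.0620) = -143.4665°; ψ = atan2(3.5013,8.0614) = 23.4768°
θ_1 = β − ψ = -166.9433°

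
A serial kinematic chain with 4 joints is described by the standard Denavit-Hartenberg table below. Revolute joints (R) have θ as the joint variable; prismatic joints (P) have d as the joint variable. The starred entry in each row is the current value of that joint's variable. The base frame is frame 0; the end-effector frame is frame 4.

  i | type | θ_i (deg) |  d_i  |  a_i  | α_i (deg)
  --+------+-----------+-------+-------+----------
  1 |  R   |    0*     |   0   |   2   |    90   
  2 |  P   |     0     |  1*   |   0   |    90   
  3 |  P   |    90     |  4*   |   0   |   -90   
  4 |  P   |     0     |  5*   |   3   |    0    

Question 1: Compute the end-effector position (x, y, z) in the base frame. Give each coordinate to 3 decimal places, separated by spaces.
-3.000 -4.000 -4.000

after link 1: o_1 = (2.0000, 0.0000, 0.0000)
after link 2: o_2 = (2.0000, -1.0000, 0.0000)
after link 3: o_3 = (2.0000, -1.0000, -4.0000)
after link 4: o_4 = (-3.0000, -4.0000, -4.0000)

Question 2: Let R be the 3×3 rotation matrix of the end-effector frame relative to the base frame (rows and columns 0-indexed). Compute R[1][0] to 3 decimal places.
-1.000

End-effector x-axis (col 0 of R) = (0.0000,-1.0000,0.0000)
R[1][0] = -1.0000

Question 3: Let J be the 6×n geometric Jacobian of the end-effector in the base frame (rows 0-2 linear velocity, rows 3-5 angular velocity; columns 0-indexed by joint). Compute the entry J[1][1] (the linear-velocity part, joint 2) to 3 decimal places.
prismatic axis z_1 = (0.0000,-1.0000,0.0000)
J_v[:, 1] = z_1; J_ω[:, 1] = (0,0,0)
entry J[1][1] = -1.0000

-1.000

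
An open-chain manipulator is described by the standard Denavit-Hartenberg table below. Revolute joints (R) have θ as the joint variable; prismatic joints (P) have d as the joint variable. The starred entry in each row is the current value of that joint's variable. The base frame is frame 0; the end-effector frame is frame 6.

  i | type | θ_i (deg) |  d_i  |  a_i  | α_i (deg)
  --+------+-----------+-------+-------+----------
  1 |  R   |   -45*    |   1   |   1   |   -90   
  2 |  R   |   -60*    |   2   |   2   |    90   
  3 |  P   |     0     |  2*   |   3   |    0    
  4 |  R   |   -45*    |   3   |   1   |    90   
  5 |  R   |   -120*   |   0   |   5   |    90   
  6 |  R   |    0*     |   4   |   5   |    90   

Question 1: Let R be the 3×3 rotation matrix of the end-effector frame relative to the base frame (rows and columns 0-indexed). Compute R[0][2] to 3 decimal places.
End-effector z-axis (col 2 of R) = (0.7500,0.2500,0.6124)
R[0][2] = 0.7500

0.750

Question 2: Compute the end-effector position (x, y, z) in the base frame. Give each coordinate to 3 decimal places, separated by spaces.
6.772 3.521 -0.071

after link 1: o_1 = (0.7071, -0.7071, 1.0000)
after link 2: o_2 = (2.8284, 0.0000, 2.7321)
after link 3: o_3 = (2.6643, 0.1641, 6.3301)
after link 4: o_4 = (0.5772, 1.2512, 8.4425)
after link 5: o_5 = (3.8539, 0.4746, 4.7465)
after link 6: o_6 = (6.7718, 3.5207, -0.0708)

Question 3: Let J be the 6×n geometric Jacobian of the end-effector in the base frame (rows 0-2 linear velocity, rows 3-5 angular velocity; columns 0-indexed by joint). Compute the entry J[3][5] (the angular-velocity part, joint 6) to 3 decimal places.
-0.090

axis z_5 = (-0.0897,0.9557,-0.2803); lever o_n−o_5 = (2.9179,3.0462,-4.8173)
cross product → J_v[:, 5] = (-3.7500,-1.2500,-3.0619)
J_ω[:, 5] = z_5
entry J[3][5] = -0.0897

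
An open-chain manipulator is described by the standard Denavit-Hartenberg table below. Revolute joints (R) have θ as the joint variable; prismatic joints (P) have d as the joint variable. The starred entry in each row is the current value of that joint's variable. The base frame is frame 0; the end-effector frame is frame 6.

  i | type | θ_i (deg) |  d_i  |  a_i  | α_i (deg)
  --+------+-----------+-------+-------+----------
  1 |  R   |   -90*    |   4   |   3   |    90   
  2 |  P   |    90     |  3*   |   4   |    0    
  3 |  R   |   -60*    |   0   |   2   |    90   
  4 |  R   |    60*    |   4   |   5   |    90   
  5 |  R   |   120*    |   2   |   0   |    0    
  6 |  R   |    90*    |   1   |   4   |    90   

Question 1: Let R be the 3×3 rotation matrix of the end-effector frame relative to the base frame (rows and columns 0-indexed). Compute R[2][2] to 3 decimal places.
End-effector z-axis (col 2 of R) = (0.4330,-0.2165,-0.8750)
R[2][2] = -0.8750

-0.875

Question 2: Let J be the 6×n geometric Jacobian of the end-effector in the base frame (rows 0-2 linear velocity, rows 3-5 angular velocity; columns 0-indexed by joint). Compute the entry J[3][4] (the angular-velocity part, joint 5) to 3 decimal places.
0.500

axis z_4 = (0.5000,-0.7500,0.4330); lever o_n−o_4 = (4.5000,0.2500,2.1651)
cross product → J_v[:, 4] = (-1.7321,0.8660,3.5000)
J_ω[:, 4] = z_4
entry J[3][4] = 0.5000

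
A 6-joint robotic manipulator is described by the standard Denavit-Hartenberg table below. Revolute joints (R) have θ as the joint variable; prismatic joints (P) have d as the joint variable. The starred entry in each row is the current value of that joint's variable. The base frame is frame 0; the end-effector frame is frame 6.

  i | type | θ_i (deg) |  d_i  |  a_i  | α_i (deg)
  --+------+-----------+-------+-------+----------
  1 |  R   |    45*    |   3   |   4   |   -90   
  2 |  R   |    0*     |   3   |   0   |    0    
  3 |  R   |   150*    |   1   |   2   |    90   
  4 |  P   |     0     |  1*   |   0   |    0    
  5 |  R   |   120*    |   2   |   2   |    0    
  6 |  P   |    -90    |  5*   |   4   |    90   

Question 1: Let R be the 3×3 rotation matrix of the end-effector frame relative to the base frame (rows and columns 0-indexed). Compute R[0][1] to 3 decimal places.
End-effector y-axis (col 1 of R) = (0.3536,0.3536,-0.8660)
R[0][1] = 0.3536

0.354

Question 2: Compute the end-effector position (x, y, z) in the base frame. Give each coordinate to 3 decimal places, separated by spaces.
after link 1: o_1 = (2.8284, 2.8284, 3.0000)
after link 2: o_2 = (0.7071, 4.9497, 3.0000)
after link 3: o_3 = (-1.2247, 4.4321, 2.0000)
after link 4: o_4 = (-0.8712, 4.7857, 1.1340)
after link 5: o_5 = (-0.7765, 7.3299, -0.0981)
after link 6: o_6 = (-2.5442, 8.3905, -6.1603)

-2.544 8.391 -6.160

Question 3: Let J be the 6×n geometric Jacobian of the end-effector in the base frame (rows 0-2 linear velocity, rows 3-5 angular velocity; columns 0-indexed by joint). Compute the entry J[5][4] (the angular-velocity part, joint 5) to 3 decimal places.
axis z_4 = (0.3536,0.3536,-0.8660); lever o_n−o_4 = (-1.6730,3.6049,-7.2942)
cross product → J_v[:, 4] = (0.5430,4.0278,1.8660)
J_ω[:, 4] = z_4
entry J[5][4] = -0.8660

-0.866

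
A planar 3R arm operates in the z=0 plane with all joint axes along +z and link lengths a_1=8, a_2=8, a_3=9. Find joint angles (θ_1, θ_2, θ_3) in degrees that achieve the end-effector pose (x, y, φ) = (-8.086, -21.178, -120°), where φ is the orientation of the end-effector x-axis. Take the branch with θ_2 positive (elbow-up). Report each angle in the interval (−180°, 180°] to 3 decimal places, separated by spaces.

wrist centre = target − a_3·(cos φ, sin φ) = (-3.5860, -13.3838)
cos θ_2 = (191.9847−8²−8²)/(2·8·8) = 0.4999; θ_2 = 60.0079° (elbow-up)
β = atan2(-13.3838,-3.5860) = -104.9993°; ψ = atan2(6.9288,11.9990) = 30.0039°
θ_1 = β − ψ = -135.0033°
θ_3 = φ − θ_1 − θ_2 = -45.0046° (wrapped to (-180°,180°])

-135.003 60.008 -45.005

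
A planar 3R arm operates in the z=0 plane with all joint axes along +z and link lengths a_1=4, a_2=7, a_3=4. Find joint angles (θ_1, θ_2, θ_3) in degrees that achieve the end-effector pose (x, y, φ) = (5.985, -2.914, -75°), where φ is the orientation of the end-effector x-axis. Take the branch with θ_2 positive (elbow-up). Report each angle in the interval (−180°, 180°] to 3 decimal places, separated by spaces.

wrist centre = target − a_3·(cos φ, sin φ) = (4.9497, 0.9497)
cos θ_2 = (25.4017−4²−7²)/(2·4·7) = -0.7071; θ_2 = 135.0005° (elbow-up)
β = atan2(0.9497,4.9497) = 10.8613°; ψ = atan2(4.9497,-0.9498) = 100.8623°
θ_1 = β − ψ = -90.0010°
θ_3 = φ − θ_1 − θ_2 = -119.9995° (wrapped to (-180°,180°])

-90.001 135.000 -119.999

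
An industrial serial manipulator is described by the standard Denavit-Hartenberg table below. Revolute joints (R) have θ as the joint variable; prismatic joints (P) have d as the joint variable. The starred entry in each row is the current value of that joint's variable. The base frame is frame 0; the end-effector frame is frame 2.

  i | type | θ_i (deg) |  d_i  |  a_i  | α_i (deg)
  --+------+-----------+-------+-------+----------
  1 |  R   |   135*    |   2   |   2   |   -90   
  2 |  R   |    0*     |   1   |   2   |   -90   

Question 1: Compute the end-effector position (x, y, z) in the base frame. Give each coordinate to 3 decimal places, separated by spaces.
after link 1: o_1 = (-1.4142, 1.4142, 2.0000)
after link 2: o_2 = (-3.5355, 2.1213, 2.0000)

-3.536 2.121 2.000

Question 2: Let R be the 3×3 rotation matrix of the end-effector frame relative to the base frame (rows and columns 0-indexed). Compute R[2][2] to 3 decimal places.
End-effector z-axis (col 2 of R) = (-0.0000,-0.0000,-1.0000)
R[2][2] = -1.0000

-1.000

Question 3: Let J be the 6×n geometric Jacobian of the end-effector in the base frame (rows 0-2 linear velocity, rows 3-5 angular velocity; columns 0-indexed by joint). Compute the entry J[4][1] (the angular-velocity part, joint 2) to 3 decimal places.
-0.707

axis z_1 = (-0.7071,-0.7071,0.0000); lever o_n−o_1 = (-2.1213,0.7071,0.0000)
cross product → J_v[:, 1] = (-0.0000,-0.0000,-2.0000)
J_ω[:, 1] = z_1
entry J[4][1] = -0.7071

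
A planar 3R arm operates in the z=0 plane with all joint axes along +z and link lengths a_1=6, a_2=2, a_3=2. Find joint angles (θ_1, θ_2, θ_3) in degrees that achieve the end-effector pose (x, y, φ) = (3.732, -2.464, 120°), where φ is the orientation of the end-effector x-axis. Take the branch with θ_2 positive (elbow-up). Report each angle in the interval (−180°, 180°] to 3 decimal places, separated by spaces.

-60.000 90.003 89.997

wrist centre = target − a_3·(cos φ, sin φ) = (4.7320, -4.1961)
cos θ_2 = (39.9987−6²−2²)/(2·6·2) = -0.0001; θ_2 = 90.0032° (elbow-up)
β = atan2(-4.1961,4.7320) = -41.5647°; ψ = atan2(2.0000,5.9999) = 18.4353°
θ_1 = β − ψ = -59.9999°
θ_3 = φ − θ_1 − θ_2 = 89.9968° (wrapped to (-180°,180°])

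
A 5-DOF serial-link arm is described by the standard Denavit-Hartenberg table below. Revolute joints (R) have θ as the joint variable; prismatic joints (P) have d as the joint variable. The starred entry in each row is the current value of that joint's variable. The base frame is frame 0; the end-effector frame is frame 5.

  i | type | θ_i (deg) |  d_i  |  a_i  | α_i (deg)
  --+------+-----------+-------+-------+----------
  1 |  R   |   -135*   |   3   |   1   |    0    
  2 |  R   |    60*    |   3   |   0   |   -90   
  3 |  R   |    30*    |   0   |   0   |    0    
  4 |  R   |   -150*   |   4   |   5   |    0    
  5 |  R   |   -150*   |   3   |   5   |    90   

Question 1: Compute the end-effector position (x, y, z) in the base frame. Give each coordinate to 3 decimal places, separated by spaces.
after link 1: o_1 = (-0.7071, -0.7071, 3.0000)
after link 2: o_2 = (-0.7071, -0.7071, 6.0000)
after link 3: o_3 = (-0.7071, -0.7071, 6.0000)
after link 4: o_4 = (2.5095, 2.7430, 10.3301)
after link 5: o_5 = (5.4073, 3.5194, 5.3301)

5.407 3.519 5.330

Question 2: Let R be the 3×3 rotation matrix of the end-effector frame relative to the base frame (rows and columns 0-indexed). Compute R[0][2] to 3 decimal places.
End-effector z-axis (col 2 of R) = (0.2588,-0.9659,0.0000)
R[0][2] = 0.2588

0.259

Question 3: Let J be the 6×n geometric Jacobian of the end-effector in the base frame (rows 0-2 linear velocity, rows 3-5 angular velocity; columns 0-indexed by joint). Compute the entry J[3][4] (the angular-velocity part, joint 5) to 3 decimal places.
0.966

axis z_4 = (0.9659,0.2588,0.0000); lever o_n−o_4 = (2.8978,0.7765,-5.0000)
cross product → J_v[:, 4] = (-1.2941,4.8296,-0.0000)
J_ω[:, 4] = z_4
entry J[3][4] = 0.9659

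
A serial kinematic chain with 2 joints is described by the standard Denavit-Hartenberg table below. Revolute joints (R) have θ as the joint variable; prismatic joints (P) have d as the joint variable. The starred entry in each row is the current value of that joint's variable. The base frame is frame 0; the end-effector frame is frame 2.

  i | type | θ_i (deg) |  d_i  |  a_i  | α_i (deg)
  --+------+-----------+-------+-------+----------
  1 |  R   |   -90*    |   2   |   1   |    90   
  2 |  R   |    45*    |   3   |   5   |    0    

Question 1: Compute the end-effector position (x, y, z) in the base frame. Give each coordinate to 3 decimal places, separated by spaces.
-3.000 -4.536 5.536

after link 1: o_1 = (0.0000, -1.0000, 2.0000)
after link 2: o_2 = (-3.0000, -4.5355, 5.5355)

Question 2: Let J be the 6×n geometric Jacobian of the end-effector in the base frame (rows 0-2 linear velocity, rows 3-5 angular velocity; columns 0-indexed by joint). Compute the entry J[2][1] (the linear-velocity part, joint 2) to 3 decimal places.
3.536

axis z_1 = (-1.0000,-0.0000,0.0000); lever o_n−o_1 = (-3.0000,-3.5355,3.5355)
cross product → J_v[:, 1] = (0.0000,3.5355,3.5355)
J_ω[:, 1] = z_1
entry J[2][1] = 3.5355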